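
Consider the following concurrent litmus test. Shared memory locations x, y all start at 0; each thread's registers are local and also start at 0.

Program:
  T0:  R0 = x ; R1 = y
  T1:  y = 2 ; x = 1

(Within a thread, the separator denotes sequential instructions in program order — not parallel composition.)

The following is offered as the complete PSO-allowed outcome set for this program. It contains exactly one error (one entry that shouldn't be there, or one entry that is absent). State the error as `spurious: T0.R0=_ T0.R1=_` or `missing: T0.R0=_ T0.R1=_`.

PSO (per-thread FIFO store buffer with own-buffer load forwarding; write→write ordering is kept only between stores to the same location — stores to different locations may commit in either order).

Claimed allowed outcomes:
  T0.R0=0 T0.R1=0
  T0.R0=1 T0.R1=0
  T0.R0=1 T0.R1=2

outcome vector order: (T0.R0,T0.R1)
under PSO → (0,0); (0,2); (1,0); (1,2)
PSO∖claimed = {(0,2)}

missing: T0.R0=0 T0.R1=2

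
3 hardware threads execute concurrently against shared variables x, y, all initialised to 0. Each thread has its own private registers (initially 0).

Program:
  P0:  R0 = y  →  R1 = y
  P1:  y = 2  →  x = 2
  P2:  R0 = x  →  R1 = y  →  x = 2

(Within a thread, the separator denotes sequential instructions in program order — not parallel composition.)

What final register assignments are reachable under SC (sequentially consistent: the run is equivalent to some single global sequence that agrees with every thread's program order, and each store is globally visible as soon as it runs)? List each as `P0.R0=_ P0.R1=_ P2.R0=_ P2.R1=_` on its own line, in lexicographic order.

outcome vector order: (P0.R0,P0.R1,P2.R0,P2.R1)
|SC outcomes| = 9

P0.R0=0 P0.R1=0 P2.R0=0 P2.R1=0
P0.R0=0 P0.R1=0 P2.R0=0 P2.R1=2
P0.R0=0 P0.R1=0 P2.R0=2 P2.R1=2
P0.R0=0 P0.R1=2 P2.R0=0 P2.R1=0
P0.R0=0 P0.R1=2 P2.R0=0 P2.R1=2
P0.R0=0 P0.R1=2 P2.R0=2 P2.R1=2
P0.R0=2 P0.R1=2 P2.R0=0 P2.R1=0
P0.R0=2 P0.R1=2 P2.R0=0 P2.R1=2
P0.R0=2 P0.R1=2 P2.R0=2 P2.R1=2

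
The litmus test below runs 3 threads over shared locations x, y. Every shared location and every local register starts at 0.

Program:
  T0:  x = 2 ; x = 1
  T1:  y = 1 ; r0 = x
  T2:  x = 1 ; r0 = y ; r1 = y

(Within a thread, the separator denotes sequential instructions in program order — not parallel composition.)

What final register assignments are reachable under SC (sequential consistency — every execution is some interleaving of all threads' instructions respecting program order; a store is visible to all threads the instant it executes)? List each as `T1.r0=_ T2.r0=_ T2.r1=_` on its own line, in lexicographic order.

T1.r0=0 T2.r0=1 T2.r1=1
T1.r0=1 T2.r0=0 T2.r1=0
T1.r0=1 T2.r0=0 T2.r1=1
T1.r0=1 T2.r0=1 T2.r1=1
T1.r0=2 T2.r0=0 T2.r1=0
T1.r0=2 T2.r0=0 T2.r1=1
T1.r0=2 T2.r0=1 T2.r1=1

outcome vector order: (T1.r0,T2.r0,T2.r1)
|SC outcomes| = 7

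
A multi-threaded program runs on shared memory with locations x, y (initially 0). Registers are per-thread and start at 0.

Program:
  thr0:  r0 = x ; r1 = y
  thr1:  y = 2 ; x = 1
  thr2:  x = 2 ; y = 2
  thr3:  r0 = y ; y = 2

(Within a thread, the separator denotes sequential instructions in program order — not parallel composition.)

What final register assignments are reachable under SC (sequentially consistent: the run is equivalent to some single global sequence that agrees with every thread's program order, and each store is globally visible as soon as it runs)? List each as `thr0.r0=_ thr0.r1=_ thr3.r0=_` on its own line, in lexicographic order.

outcome vector order: (thr0.r0,thr0.r1,thr3.r0)
|SC outcomes| = 10

thr0.r0=0 thr0.r1=0 thr3.r0=0
thr0.r0=0 thr0.r1=0 thr3.r0=2
thr0.r0=0 thr0.r1=2 thr3.r0=0
thr0.r0=0 thr0.r1=2 thr3.r0=2
thr0.r0=1 thr0.r1=2 thr3.r0=0
thr0.r0=1 thr0.r1=2 thr3.r0=2
thr0.r0=2 thr0.r1=0 thr3.r0=0
thr0.r0=2 thr0.r1=0 thr3.r0=2
thr0.r0=2 thr0.r1=2 thr3.r0=0
thr0.r0=2 thr0.r1=2 thr3.r0=2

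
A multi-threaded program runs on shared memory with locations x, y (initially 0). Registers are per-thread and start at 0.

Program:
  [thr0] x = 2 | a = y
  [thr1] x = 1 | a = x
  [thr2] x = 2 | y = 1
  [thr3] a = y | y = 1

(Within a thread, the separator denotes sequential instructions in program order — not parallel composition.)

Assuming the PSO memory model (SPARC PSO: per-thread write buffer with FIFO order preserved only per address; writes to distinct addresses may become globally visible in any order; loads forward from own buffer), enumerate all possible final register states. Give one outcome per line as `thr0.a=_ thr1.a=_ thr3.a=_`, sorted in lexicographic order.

thr0.a=0 thr1.a=1 thr3.a=0
thr0.a=0 thr1.a=1 thr3.a=1
thr0.a=0 thr1.a=2 thr3.a=0
thr0.a=0 thr1.a=2 thr3.a=1
thr0.a=1 thr1.a=1 thr3.a=0
thr0.a=1 thr1.a=1 thr3.a=1
thr0.a=1 thr1.a=2 thr3.a=0
thr0.a=1 thr1.a=2 thr3.a=1

outcome vector order: (thr0.a,thr1.a,thr3.a)
|PSO outcomes| = 8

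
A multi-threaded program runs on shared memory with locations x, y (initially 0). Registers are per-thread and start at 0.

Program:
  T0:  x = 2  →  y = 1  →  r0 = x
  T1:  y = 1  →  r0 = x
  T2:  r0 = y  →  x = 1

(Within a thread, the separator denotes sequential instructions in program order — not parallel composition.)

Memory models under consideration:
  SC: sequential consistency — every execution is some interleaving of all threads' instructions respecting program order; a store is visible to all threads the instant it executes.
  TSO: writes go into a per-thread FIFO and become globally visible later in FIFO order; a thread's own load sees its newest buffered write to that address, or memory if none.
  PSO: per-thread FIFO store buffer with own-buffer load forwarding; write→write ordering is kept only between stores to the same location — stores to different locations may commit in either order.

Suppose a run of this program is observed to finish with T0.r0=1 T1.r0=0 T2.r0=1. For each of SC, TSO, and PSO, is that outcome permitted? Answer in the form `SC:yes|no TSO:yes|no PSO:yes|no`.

outcome vector order: (T0.r0,T1.r0,T2.r0)
SC: 12 outcomes — {100; 101; 110; 111; 120; 121; 200; 201; 210; 211; 220; 221}
TSO: 12 outcomes — {100; 101; 110; 111; 120; 121; 200; 201; 210; 211; 220; 221}
PSO: 12 outcomes — {100; 101; 110; 111; 120; 121; 200; 201; 210; 211; 220; 221}
target 101 ∈ {SC,TSO,PSO}

SC:yes TSO:yes PSO:yes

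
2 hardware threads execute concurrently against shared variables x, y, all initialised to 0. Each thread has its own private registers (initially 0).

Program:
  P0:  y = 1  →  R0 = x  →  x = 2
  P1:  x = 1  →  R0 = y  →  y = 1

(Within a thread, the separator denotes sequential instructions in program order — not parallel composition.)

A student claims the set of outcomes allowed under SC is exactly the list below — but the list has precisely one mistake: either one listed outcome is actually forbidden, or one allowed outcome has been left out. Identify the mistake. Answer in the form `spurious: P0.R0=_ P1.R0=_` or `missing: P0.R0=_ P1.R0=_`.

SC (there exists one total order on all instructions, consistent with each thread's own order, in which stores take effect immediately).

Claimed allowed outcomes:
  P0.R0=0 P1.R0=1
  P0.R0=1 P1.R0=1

missing: P0.R0=1 P1.R0=0

outcome vector order: (P0.R0,P1.R0)
SC (3): <0 1> <1 0> <1 1>
SC∖claimed = {<1 0>}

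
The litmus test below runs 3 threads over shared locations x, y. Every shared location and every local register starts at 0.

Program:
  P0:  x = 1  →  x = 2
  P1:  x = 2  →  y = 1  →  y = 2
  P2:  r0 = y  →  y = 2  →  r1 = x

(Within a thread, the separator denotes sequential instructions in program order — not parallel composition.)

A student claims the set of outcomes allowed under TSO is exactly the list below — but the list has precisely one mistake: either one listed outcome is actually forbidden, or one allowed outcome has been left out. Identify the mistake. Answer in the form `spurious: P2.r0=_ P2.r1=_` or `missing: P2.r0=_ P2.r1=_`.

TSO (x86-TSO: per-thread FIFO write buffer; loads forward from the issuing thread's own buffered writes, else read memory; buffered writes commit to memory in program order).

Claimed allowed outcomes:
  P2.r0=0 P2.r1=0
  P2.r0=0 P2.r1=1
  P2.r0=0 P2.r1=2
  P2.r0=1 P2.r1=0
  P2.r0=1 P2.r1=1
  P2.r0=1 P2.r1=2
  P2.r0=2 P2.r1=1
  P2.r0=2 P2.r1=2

spurious: P2.r0=1 P2.r1=0

outcome vector order: (P2.r0,P2.r1)
TSO (7): (0,0) (0,1) (0,2) (1,1) (1,2) (2,1) (2,2)
claimed∖TSO = {(1,0)}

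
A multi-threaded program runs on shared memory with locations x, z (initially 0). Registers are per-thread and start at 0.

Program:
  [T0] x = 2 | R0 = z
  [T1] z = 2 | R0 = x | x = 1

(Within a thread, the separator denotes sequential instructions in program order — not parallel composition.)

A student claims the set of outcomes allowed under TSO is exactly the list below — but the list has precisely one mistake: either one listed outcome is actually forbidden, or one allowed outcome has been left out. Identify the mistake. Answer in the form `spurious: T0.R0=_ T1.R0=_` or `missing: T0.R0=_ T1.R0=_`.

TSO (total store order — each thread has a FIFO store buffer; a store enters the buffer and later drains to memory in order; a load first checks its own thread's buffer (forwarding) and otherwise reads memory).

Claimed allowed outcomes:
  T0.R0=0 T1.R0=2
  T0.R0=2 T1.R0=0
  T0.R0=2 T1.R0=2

missing: T0.R0=0 T1.R0=0

outcome vector order: (T0.R0,T1.R0)
TSO: 4 outcomes — {0/0 0/2 2/0 2/2}
TSO∖claimed = {0/0}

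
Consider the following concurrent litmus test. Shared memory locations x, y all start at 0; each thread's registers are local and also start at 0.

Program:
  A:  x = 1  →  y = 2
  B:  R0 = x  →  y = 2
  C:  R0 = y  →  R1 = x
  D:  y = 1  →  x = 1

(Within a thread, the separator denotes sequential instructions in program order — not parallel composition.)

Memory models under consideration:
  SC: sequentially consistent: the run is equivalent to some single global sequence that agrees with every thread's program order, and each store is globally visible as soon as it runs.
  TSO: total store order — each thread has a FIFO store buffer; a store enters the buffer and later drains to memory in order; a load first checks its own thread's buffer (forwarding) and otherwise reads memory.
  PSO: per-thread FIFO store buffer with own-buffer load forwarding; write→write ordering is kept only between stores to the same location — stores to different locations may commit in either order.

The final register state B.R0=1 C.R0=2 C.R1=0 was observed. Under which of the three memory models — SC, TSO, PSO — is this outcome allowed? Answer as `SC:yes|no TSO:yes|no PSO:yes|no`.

outcome vector order: (B.R0,C.R0,C.R1)
SC (11): 000 001 010 011 020 021 100 101 110 111 121
TSO (11): 000 001 010 011 020 021 100 101 110 111 121
PSO (12): 000 001 010 011 020 021 100 101 110 111 120 121
target 120 ∈ {PSO}

SC:no TSO:no PSO:yes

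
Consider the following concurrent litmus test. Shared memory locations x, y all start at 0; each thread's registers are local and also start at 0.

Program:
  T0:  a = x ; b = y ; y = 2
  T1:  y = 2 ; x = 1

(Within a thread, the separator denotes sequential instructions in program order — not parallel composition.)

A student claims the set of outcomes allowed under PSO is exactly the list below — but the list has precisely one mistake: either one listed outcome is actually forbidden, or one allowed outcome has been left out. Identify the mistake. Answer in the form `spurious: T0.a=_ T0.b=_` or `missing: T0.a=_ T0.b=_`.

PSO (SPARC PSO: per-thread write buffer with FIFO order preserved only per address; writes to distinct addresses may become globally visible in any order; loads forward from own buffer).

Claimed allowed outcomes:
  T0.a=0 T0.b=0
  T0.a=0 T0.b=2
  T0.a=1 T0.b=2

missing: T0.a=1 T0.b=0

outcome vector order: (T0.a,T0.b)
[PSO] allowed = {(0,0) (0,2) (1,0) (1,2)}
PSO∖claimed = {(1,0)}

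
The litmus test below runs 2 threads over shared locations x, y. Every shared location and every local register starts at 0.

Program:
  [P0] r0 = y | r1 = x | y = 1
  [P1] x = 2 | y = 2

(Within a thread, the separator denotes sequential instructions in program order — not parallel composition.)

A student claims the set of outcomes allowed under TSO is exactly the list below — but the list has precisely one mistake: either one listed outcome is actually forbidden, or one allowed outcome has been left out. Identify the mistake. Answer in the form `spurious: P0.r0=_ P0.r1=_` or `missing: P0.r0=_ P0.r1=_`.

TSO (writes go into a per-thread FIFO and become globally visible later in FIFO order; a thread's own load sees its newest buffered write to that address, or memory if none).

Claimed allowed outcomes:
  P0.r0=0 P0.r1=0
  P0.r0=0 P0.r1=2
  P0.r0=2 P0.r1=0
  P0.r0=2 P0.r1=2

outcome vector order: (P0.r0,P0.r1)
TSO (3): 0/0 0/2 2/2
claimed∖TSO = {2/0}

spurious: P0.r0=2 P0.r1=0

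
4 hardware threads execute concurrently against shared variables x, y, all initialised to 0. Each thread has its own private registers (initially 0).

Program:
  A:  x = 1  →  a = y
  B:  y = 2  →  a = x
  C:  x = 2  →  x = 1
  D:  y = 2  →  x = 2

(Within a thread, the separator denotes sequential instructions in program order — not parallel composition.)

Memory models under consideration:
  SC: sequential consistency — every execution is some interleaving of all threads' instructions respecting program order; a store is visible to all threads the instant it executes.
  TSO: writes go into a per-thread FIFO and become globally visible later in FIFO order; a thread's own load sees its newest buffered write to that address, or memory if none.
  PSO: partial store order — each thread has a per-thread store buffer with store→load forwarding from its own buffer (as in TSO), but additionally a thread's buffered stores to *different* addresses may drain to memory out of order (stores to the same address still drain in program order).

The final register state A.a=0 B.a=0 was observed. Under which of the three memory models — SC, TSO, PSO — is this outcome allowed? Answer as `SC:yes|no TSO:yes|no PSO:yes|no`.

SC:no TSO:yes PSO:yes

outcome vector order: (A.a,B.a)
SC (5): (0,1) (0,2) (2,0) (2,1) (2,2)
TSO (6): (0,0) (0,1) (0,2) (2,0) (2,1) (2,2)
PSO (6): (0,0) (0,1) (0,2) (2,0) (2,1) (2,2)
target (0,0) ∈ {TSO,PSO}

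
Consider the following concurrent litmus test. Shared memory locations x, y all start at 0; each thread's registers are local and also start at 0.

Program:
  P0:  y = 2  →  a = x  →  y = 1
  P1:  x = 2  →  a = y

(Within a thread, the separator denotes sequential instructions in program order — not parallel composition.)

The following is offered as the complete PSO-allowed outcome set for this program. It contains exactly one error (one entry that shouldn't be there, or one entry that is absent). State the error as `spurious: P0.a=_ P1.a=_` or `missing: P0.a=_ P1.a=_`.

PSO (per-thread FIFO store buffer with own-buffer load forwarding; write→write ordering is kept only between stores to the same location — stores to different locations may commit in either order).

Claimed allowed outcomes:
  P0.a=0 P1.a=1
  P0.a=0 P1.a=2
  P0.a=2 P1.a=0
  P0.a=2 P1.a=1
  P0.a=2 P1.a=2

missing: P0.a=0 P1.a=0

outcome vector order: (P0.a,P1.a)
under PSO → <0 0> <0 1> <0 2> <2 0> <2 1> <2 2>
PSO∖claimed = {<0 0>}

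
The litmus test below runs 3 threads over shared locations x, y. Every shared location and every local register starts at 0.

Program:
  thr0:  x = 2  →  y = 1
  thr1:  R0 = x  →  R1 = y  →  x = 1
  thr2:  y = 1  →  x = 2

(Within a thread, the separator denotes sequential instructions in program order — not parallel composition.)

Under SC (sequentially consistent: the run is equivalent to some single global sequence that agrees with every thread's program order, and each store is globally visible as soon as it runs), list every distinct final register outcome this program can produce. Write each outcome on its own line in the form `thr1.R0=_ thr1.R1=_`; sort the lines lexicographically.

outcome vector order: (thr1.R0,thr1.R1)
|SC outcomes| = 4

thr1.R0=0 thr1.R1=0
thr1.R0=0 thr1.R1=1
thr1.R0=2 thr1.R1=0
thr1.R0=2 thr1.R1=1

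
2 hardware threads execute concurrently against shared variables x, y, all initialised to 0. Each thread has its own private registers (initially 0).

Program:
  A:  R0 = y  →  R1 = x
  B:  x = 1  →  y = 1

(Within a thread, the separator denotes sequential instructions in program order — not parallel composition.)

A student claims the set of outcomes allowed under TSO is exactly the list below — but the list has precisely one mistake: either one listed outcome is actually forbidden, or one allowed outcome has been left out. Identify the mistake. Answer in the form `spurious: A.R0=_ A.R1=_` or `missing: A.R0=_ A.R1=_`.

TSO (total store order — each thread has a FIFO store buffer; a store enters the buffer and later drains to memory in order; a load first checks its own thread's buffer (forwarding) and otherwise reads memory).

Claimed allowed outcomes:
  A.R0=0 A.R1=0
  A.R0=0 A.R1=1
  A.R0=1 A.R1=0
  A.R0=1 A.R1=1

outcome vector order: (A.R0,A.R1)
TSO: 3 outcomes — {<0 0>; <0 1>; <1 1>}
claimed∖TSO = {<1 0>}

spurious: A.R0=1 A.R1=0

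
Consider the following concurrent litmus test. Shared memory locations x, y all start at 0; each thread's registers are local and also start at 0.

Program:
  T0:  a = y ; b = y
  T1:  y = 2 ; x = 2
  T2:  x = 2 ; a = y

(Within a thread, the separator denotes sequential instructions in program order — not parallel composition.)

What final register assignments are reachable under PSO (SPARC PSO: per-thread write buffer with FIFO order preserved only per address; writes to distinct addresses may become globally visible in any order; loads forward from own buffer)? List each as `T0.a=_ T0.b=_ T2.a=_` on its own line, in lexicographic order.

outcome vector order: (T0.a,T0.b,T2.a)
|PSO outcomes| = 6

T0.a=0 T0.b=0 T2.a=0
T0.a=0 T0.b=0 T2.a=2
T0.a=0 T0.b=2 T2.a=0
T0.a=0 T0.b=2 T2.a=2
T0.a=2 T0.b=2 T2.a=0
T0.a=2 T0.b=2 T2.a=2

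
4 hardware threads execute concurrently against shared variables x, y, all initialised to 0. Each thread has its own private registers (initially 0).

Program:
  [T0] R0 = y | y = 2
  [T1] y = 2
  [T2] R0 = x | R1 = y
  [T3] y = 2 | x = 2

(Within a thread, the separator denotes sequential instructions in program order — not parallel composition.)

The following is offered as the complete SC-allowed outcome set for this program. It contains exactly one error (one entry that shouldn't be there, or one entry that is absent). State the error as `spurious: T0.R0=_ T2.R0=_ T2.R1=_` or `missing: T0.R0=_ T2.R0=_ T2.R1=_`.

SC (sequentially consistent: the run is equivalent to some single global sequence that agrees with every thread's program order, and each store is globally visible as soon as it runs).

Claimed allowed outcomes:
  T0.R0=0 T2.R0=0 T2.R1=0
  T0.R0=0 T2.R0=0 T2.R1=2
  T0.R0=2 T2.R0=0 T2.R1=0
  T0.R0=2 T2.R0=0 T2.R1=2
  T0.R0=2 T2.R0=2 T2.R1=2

missing: T0.R0=0 T2.R0=2 T2.R1=2

outcome vector order: (T0.R0,T2.R0,T2.R1)
under SC → <0 0 0>, <0 0 2>, <0 2 2>, <2 0 0>, <2 0 2>, <2 2 2>
SC∖claimed = {<0 2 2>}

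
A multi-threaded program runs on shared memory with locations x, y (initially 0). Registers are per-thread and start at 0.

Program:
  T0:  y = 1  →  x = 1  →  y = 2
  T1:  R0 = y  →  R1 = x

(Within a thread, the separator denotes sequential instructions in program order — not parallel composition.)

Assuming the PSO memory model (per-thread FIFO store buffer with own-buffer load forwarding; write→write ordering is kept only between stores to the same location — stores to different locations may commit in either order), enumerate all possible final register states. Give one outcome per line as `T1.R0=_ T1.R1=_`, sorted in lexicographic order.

outcome vector order: (T1.R0,T1.R1)
|PSO outcomes| = 6

T1.R0=0 T1.R1=0
T1.R0=0 T1.R1=1
T1.R0=1 T1.R1=0
T1.R0=1 T1.R1=1
T1.R0=2 T1.R1=0
T1.R0=2 T1.R1=1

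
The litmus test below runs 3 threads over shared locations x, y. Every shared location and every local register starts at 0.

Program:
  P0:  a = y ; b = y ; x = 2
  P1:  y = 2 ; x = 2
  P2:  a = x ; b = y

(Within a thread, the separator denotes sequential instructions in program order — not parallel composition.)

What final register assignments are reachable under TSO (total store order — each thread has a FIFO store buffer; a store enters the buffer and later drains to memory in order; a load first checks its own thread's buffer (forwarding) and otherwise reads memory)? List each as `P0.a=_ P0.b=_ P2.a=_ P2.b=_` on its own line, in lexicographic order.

outcome vector order: (P0.a,P0.b,P2.a,P2.b)
|TSO outcomes| = 10

P0.a=0 P0.b=0 P2.a=0 P2.b=0
P0.a=0 P0.b=0 P2.a=0 P2.b=2
P0.a=0 P0.b=0 P2.a=2 P2.b=0
P0.a=0 P0.b=0 P2.a=2 P2.b=2
P0.a=0 P0.b=2 P2.a=0 P2.b=0
P0.a=0 P0.b=2 P2.a=0 P2.b=2
P0.a=0 P0.b=2 P2.a=2 P2.b=2
P0.a=2 P0.b=2 P2.a=0 P2.b=0
P0.a=2 P0.b=2 P2.a=0 P2.b=2
P0.a=2 P0.b=2 P2.a=2 P2.b=2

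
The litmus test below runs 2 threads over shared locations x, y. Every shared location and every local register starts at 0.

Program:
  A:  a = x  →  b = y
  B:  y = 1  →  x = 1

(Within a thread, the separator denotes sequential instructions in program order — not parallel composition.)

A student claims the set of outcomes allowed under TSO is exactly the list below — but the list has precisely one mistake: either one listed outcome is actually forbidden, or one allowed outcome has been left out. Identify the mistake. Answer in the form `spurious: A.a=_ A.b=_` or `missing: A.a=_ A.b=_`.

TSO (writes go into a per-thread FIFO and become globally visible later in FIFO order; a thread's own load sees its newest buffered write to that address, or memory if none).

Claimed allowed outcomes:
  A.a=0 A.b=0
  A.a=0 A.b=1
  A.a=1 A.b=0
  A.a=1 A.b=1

spurious: A.a=1 A.b=0

outcome vector order: (A.a,A.b)
under TSO → (0,0); (0,1); (1,1)
claimed∖TSO = {(1,0)}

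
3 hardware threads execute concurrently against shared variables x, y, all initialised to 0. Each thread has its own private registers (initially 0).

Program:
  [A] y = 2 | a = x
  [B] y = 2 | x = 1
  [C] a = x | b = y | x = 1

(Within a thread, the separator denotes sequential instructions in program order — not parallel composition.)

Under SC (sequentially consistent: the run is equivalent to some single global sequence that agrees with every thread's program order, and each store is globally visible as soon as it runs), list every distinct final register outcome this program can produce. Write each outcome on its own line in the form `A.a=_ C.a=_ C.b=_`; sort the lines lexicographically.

A.a=0 C.a=0 C.b=0
A.a=0 C.a=0 C.b=2
A.a=0 C.a=1 C.b=2
A.a=1 C.a=0 C.b=0
A.a=1 C.a=0 C.b=2
A.a=1 C.a=1 C.b=2

outcome vector order: (A.a,C.a,C.b)
|SC outcomes| = 6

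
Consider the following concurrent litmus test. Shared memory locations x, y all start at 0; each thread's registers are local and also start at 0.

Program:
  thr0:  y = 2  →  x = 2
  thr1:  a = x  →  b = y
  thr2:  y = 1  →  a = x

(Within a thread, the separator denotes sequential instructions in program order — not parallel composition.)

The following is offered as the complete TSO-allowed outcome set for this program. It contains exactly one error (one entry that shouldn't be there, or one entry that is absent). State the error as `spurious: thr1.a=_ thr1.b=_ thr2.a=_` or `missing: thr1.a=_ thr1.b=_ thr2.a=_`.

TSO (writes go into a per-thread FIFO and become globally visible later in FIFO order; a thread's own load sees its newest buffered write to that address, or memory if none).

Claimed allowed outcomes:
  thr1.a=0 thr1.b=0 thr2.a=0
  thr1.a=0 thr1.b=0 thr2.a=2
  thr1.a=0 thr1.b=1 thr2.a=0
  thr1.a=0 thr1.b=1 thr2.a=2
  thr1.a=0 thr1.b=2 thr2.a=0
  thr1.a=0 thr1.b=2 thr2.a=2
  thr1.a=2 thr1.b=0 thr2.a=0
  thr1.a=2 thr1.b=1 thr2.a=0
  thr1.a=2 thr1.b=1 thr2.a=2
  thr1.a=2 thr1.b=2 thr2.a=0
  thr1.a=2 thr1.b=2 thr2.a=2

spurious: thr1.a=2 thr1.b=0 thr2.a=0

outcome vector order: (thr1.a,thr1.b,thr2.a)
TSO (10): (0,0,0); (0,0,2); (0,1,0); (0,1,2); (0,2,0); (0,2,2); (2,1,0); (2,1,2); (2,2,0); (2,2,2)
claimed∖TSO = {(2,0,0)}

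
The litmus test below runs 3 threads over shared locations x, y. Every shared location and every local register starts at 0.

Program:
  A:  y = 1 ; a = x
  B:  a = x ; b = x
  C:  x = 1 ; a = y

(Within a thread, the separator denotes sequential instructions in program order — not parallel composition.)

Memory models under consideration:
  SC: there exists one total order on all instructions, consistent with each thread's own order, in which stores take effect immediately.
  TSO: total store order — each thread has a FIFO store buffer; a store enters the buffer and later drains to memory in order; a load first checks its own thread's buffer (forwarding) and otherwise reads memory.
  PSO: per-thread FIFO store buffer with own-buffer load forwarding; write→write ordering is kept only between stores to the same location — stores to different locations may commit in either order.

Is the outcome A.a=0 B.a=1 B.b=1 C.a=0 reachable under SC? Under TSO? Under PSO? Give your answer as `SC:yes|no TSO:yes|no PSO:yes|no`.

outcome vector order: (A.a,B.a,B.b,C.a)
under SC → <0 0 0 1>, <0 0 1 1>, <0 1 1 1>, <1 0 0 0>, <1 0 0 1>, <1 0 1 0>, <1 0 1 1>, <1 1 1 0>, <1 1 1 1>
under TSO → <0 0 0 0>, <0 0 0 1>, <0 0 1 0>, <0 0 1 1>, <0 1 1 0>, <0 1 1 1>, <1 0 0 0>, <1 0 0 1>, <1 0 1 0>, <1 0 1 1>, <1 1 1 0>, <1 1 1 1>
under PSO → <0 0 0 0>, <0 0 0 1>, <0 0 1 0>, <0 0 1 1>, <0 1 1 0>, <0 1 1 1>, <1 0 0 0>, <1 0 0 1>, <1 0 1 0>, <1 0 1 1>, <1 1 1 0>, <1 1 1 1>
target <0 1 1 0> ∈ {TSO,PSO}

SC:no TSO:yes PSO:yes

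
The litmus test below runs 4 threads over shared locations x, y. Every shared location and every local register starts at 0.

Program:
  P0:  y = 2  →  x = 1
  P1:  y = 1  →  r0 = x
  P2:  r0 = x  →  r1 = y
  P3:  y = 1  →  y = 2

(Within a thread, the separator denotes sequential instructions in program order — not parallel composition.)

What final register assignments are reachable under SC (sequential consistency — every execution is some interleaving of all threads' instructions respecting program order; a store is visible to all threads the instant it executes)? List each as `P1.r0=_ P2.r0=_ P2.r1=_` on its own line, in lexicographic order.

P1.r0=0 P2.r0=0 P2.r1=0
P1.r0=0 P2.r0=0 P2.r1=1
P1.r0=0 P2.r0=0 P2.r1=2
P1.r0=0 P2.r0=1 P2.r1=1
P1.r0=0 P2.r0=1 P2.r1=2
P1.r0=1 P2.r0=0 P2.r1=0
P1.r0=1 P2.r0=0 P2.r1=1
P1.r0=1 P2.r0=0 P2.r1=2
P1.r0=1 P2.r0=1 P2.r1=1
P1.r0=1 P2.r0=1 P2.r1=2

outcome vector order: (P1.r0,P2.r0,P2.r1)
|SC outcomes| = 10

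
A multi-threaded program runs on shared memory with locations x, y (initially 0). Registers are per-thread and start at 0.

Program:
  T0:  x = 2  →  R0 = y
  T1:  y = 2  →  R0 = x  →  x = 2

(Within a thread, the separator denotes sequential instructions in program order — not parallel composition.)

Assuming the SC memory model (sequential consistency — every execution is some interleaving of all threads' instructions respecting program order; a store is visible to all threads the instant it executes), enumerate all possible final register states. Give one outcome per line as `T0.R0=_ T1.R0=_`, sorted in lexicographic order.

T0.R0=0 T1.R0=2
T0.R0=2 T1.R0=0
T0.R0=2 T1.R0=2

outcome vector order: (T0.R0,T1.R0)
|SC outcomes| = 3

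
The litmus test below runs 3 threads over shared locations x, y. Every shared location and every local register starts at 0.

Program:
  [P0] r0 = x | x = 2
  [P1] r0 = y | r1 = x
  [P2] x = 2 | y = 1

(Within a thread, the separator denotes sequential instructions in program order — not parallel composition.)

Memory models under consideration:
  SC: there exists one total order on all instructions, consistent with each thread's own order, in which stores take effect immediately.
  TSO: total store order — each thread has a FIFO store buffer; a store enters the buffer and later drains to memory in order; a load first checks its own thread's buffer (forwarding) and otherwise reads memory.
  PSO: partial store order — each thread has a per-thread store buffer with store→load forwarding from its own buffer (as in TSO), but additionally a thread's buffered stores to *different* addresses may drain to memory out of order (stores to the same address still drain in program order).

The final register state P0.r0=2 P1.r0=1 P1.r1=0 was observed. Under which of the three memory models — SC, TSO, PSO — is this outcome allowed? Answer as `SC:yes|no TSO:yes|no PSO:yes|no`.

SC:no TSO:no PSO:yes

outcome vector order: (P0.r0,P1.r0,P1.r1)
[SC] allowed = {<0 0 0>, <0 0 2>, <0 1 2>, <2 0 0>, <2 0 2>, <2 1 2>}
[TSO] allowed = {<0 0 0>, <0 0 2>, <0 1 2>, <2 0 0>, <2 0 2>, <2 1 2>}
[PSO] allowed = {<0 0 0>, <0 0 2>, <0 1 0>, <0 1 2>, <2 0 0>, <2 0 2>, <2 1 0>, <2 1 2>}
target <2 1 0> ∈ {PSO}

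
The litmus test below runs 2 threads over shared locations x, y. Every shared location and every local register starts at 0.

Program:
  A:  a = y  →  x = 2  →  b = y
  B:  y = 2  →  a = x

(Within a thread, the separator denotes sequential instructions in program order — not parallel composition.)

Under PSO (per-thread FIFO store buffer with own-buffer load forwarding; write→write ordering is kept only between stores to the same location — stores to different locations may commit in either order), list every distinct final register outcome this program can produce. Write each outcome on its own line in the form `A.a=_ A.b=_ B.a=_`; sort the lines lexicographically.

outcome vector order: (A.a,A.b,B.a)
|PSO outcomes| = 6

A.a=0 A.b=0 B.a=0
A.a=0 A.b=0 B.a=2
A.a=0 A.b=2 B.a=0
A.a=0 A.b=2 B.a=2
A.a=2 A.b=2 B.a=0
A.a=2 A.b=2 B.a=2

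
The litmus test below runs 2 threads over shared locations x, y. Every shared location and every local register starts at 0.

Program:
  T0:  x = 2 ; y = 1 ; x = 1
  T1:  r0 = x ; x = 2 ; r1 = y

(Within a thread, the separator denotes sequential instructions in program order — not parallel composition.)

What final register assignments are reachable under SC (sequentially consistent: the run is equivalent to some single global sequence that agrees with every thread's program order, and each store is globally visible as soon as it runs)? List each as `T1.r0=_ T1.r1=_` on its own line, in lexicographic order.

outcome vector order: (T1.r0,T1.r1)
|SC outcomes| = 5

T1.r0=0 T1.r1=0
T1.r0=0 T1.r1=1
T1.r0=1 T1.r1=1
T1.r0=2 T1.r1=0
T1.r0=2 T1.r1=1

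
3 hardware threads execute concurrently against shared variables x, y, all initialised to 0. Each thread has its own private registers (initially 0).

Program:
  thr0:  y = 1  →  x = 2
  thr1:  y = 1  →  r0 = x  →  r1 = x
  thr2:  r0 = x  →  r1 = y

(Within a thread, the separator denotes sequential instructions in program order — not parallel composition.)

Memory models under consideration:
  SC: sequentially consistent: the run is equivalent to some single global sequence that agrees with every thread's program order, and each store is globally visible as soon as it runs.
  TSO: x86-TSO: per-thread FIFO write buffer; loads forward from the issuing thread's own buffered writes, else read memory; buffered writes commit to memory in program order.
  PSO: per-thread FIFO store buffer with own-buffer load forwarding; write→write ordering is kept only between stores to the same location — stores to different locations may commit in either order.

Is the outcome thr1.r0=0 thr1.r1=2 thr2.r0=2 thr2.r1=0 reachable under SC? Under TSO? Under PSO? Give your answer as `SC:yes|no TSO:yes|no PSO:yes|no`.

outcome vector order: (thr1.r0,thr1.r1,thr2.r0,thr2.r1)
SC (9): 0/0/0/0 0/0/0/1 0/0/2/1 0/2/0/0 0/2/0/1 0/2/2/1 2/2/0/0 2/2/0/1 2/2/2/1
TSO (9): 0/0/0/0 0/0/0/1 0/0/2/1 0/2/0/0 0/2/0/1 0/2/2/1 2/2/0/0 2/2/0/1 2/2/2/1
PSO (12): 0/0/0/0 0/0/0/1 0/0/2/0 0/0/2/1 0/2/0/0 0/2/0/1 0/2/2/0 0/2/2/1 2/2/0/0 2/2/0/1 2/2/2/0 2/2/2/1
target 0/2/2/0 ∈ {PSO}

SC:no TSO:no PSO:yes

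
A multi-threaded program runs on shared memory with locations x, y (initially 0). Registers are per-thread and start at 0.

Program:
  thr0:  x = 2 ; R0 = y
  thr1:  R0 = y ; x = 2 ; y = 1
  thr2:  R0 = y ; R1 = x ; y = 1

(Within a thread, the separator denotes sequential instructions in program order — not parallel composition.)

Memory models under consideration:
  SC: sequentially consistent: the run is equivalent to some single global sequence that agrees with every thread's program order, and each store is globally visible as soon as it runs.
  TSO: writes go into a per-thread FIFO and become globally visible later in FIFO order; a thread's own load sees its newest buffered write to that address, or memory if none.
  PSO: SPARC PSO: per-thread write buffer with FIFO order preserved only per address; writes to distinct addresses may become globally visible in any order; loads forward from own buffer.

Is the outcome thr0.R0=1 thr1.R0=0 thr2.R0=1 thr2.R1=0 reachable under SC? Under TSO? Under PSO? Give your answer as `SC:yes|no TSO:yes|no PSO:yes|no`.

outcome vector order: (thr0.R0,thr1.R0,thr2.R0,thr2.R1)
[SC] allowed = {0000; 0002; 0012; 0100; 0102; 1000; 1002; 1012; 1100; 1102}
[TSO] allowed = {0000; 0002; 0012; 0100; 0102; 1000; 1002; 1012; 1100; 1102}
[PSO] allowed = {0000; 0002; 0010; 0012; 0100; 0102; 1000; 1002; 1010; 1012; 1100; 1102}
target 1010 ∈ {PSO}

SC:no TSO:no PSO:yes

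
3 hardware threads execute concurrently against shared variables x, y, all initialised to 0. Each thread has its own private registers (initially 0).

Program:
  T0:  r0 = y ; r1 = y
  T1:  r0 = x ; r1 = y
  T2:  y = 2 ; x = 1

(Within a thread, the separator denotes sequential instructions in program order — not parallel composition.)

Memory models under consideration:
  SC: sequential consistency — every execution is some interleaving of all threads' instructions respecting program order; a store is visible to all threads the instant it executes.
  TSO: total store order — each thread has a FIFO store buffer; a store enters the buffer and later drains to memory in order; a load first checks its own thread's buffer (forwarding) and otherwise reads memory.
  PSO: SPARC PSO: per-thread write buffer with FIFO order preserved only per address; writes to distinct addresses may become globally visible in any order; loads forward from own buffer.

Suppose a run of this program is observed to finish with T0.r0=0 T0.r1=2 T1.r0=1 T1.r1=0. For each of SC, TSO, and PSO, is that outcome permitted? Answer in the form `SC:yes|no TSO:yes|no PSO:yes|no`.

SC:no TSO:no PSO:yes

outcome vector order: (T0.r0,T0.r1,T1.r0,T1.r1)
under SC → 0000 0002 0012 0200 0202 0212 2200 2202 2212
under TSO → 0000 0002 0012 0200 0202 0212 2200 2202 2212
under PSO → 0000 0002 0010 0012 0200 0202 0210 0212 2200 2202 2210 2212
target 0210 ∈ {PSO}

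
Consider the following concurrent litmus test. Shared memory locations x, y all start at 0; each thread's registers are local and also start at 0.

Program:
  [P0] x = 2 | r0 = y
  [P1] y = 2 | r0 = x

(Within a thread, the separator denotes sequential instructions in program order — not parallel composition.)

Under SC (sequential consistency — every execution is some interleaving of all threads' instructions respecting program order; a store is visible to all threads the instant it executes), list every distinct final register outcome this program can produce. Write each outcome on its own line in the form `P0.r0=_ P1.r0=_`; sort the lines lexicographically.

outcome vector order: (P0.r0,P1.r0)
|SC outcomes| = 3

P0.r0=0 P1.r0=2
P0.r0=2 P1.r0=0
P0.r0=2 P1.r0=2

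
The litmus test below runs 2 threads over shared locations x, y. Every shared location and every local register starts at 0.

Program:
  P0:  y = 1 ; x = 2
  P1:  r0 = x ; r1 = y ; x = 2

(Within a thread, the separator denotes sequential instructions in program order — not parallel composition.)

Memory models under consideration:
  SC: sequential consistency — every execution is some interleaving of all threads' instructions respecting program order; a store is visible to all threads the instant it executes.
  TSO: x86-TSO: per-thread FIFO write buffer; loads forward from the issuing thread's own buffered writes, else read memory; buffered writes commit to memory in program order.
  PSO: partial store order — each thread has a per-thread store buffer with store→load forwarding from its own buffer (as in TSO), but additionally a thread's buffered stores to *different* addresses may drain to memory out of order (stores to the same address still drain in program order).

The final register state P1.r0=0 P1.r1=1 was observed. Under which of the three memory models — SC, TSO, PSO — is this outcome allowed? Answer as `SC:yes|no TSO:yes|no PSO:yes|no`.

outcome vector order: (P1.r0,P1.r1)
[SC] allowed = {0/0; 0/1; 2/1}
[TSO] allowed = {0/0; 0/1; 2/1}
[PSO] allowed = {0/0; 0/1; 2/0; 2/1}
target 0/1 ∈ {SC,TSO,PSO}

SC:yes TSO:yes PSO:yes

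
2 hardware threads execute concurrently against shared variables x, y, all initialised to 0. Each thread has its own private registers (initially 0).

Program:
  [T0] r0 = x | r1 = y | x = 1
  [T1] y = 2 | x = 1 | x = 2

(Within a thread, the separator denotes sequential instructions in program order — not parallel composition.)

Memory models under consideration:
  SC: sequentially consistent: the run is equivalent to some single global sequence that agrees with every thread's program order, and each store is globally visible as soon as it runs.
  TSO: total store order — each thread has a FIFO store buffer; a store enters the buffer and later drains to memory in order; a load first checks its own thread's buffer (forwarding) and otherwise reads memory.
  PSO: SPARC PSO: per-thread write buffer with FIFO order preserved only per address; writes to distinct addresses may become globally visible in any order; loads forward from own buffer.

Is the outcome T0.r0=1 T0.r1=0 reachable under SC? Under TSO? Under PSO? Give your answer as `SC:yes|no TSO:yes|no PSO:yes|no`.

SC:no TSO:no PSO:yes

outcome vector order: (T0.r0,T0.r1)
SC: 4 outcomes — {<0 0>, <0 2>, <1 2>, <2 2>}
TSO: 4 outcomes — {<0 0>, <0 2>, <1 2>, <2 2>}
PSO: 6 outcomes — {<0 0>, <0 2>, <1 0>, <1 2>, <2 0>, <2 2>}
target <1 0> ∈ {PSO}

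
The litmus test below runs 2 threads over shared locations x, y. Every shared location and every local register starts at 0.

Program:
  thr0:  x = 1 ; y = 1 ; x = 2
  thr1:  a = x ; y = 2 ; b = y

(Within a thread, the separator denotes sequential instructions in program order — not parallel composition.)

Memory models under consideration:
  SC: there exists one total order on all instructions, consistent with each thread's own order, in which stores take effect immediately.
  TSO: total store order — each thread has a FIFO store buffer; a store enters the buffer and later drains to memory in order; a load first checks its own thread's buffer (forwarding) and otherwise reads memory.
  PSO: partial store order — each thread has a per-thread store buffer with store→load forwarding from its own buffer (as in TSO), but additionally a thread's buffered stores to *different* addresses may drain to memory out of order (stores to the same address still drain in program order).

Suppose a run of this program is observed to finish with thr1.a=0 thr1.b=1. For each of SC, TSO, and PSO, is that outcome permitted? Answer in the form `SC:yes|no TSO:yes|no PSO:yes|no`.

outcome vector order: (thr1.a,thr1.b)
under SC → <0 1>, <0 2>, <1 1>, <1 2>, <2 2>
under TSO → <0 1>, <0 2>, <1 1>, <1 2>, <2 2>
under PSO → <0 1>, <0 2>, <1 1>, <1 2>, <2 1>, <2 2>
target <0 1> ∈ {SC,TSO,PSO}

SC:yes TSO:yes PSO:yes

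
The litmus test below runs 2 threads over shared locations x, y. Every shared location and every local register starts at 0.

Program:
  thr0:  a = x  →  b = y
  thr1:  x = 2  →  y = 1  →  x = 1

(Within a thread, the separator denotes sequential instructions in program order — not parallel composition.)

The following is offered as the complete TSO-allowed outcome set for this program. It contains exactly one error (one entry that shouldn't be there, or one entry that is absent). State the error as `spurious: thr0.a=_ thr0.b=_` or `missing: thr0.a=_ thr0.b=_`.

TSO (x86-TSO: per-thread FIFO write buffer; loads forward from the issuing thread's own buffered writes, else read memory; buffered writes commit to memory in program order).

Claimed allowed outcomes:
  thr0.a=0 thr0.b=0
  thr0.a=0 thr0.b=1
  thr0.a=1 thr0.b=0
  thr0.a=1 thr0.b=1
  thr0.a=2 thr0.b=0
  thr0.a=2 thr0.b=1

outcome vector order: (thr0.a,thr0.b)
TSO (5): (0,0); (0,1); (1,1); (2,0); (2,1)
claimed∖TSO = {(1,0)}

spurious: thr0.a=1 thr0.b=0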